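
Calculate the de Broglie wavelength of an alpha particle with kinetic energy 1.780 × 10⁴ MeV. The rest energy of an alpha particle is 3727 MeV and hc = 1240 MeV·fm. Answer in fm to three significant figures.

λ = 0.0585 fm

Total energy E = KE + m₀c² = 1.780 × 10⁴ + 3727 = 21527 MeV.
(pc)² = E² − (m₀c²)² = (21527)² − (3727)² = 4.495 × 10⁸ MeV², so pc = 2.120 × 10⁴ MeV.
λ = hc/(pc) = 1240 MeV·fm / 2.120 × 10⁴ MeV = 0.0585 fm.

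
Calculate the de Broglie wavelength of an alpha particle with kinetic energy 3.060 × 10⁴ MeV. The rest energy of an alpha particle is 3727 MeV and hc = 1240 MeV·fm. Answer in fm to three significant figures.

λ = 0.0363 fm

Total energy E = KE + m₀c² = 3.060 × 10⁴ + 3727 = 34327 MeV.
(pc)² = E² − (m₀c²)² = (34327)² − (3727)² = 1.164 × 10⁹ MeV², so pc = 3.412 × 10⁴ MeV.
λ = hc/(pc) = 1240 MeV·fm / 3.412 × 10⁴ MeV = 0.0363 fm.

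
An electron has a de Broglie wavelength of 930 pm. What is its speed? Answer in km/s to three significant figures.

p = h/λ = 6.626 × 10⁻³⁴ / 9.300 × 10⁻¹⁰ = 7.125 × 10⁻²⁵ kg·m/s.
v = p/m = 7.125 × 10⁻²⁵ / 9.109 × 10⁻³¹ = 7.82 × 10⁵ m/s = 782 km/s.

v = 782 km/s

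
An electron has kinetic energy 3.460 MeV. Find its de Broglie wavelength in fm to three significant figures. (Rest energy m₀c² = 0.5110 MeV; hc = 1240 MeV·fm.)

λ = 315 fm

Total energy E = KE + m₀c² = 3.460 + 0.5110 = 3.9710 MeV.
(pc)² = E² − (m₀c²)² = (3.9710)² − (0.5110)² = 15.51 MeV², so pc = 3.938 MeV.
λ = hc/(pc) = 1240 MeV·fm / 3.938 MeV = 315 fm.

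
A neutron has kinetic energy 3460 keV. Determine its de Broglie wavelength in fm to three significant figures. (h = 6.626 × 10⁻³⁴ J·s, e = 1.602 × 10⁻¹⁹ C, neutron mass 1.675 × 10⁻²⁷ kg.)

λ = 15.4 fm

KE = 3460 keV = 5.543 × 10⁻¹³ J.
p = √(2mKE) = √(2 × 1.675 × 10⁻²⁷ × 5.543 × 10⁻¹³) = 4.309 × 10⁻²⁰ kg·m/s.
λ = h/p = 6.626 × 10⁻³⁴ / 4.309 × 10⁻²⁰ = 1.54 × 10⁻¹⁴ m = 15.4 fm.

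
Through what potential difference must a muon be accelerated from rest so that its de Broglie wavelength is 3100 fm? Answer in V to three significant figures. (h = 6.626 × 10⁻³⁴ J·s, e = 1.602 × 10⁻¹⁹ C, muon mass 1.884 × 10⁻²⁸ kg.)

p = h/λ = 6.626 × 10⁻³⁴ / 3.100 × 10⁻¹² = 2.137 × 10⁻²² kg·m/s.
KE = p²/(2m) = 1.212 × 10⁻¹⁶ J.
V = KE/e = 1.212 × 10⁻¹⁶ / (1.602 × 10⁻¹⁹) = 757 V.

V = 757 V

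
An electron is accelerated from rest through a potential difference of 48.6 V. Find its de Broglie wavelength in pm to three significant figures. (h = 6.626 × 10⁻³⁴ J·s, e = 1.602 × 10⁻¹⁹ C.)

KE = eV = 1.602 × 10⁻¹⁹ × 48.60 = 7.786 × 10⁻¹⁸ J.
p = √(2mKE) = √(2 × 9.109 × 10⁻³¹ × 7.786 × 10⁻¹⁸) = 3.766 × 10⁻²⁴ kg·m/s.
λ = h/p = 6.626 × 10⁻³⁴ / 3.766 × 10⁻²⁴ = 1.76 × 10⁻¹⁰ m = 176 pm.

λ = 176 pm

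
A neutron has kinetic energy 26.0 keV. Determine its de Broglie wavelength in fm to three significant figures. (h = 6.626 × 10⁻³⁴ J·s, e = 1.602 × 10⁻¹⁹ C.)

λ = 177 fm

KE = 26.0 keV = 4.165 × 10⁻¹⁵ J.
p = √(2mKE) = √(2 × 1.675 × 10⁻²⁷ × 4.165 × 10⁻¹⁵) = 3.735 × 10⁻²¹ kg·m/s.
λ = h/p = 6.626 × 10⁻³⁴ / 3.735 × 10⁻²¹ = 1.77 × 10⁻¹³ m = 177 fm.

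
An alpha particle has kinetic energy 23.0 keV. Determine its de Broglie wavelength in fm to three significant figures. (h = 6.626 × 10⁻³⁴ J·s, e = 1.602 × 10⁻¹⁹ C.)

KE = 23.0 keV = 3.685 × 10⁻¹⁵ J.
p = √(2mKE) = √(2 × 6.645 × 10⁻²⁷ × 3.685 × 10⁻¹⁵) = 6.998 × 10⁻²¹ kg·m/s.
λ = h/p = 6.626 × 10⁻³⁴ / 6.998 × 10⁻²¹ = 9.47 × 10⁻¹⁴ m = 94.7 fm.

λ = 94.7 fm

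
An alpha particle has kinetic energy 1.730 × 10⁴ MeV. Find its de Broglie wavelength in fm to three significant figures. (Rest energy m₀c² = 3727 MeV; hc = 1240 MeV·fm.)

Total energy E = KE + m₀c² = 1.730 × 10⁴ + 3727 = 21027 MeV.
(pc)² = E² − (m₀c²)² = (21027)² − (3727)² = 4.282 × 10⁸ MeV², so pc = 2.069 × 10⁴ MeV.
λ = hc/(pc) = 1240 MeV·fm / 2.069 × 10⁴ MeV = 0.0599 fm.

λ = 0.0599 fm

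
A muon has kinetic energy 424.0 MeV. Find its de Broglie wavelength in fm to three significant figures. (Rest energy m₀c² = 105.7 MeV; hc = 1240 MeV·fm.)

λ = 2.39 fm

Total energy E = KE + m₀c² = 424.0 + 105.7 = 529.7 MeV.
(pc)² = E² − (m₀c²)² = (529.7)² − (105.7)² = 2.694 × 10⁵ MeV², so pc = 519.0 MeV.
λ = hc/(pc) = 1240 MeV·fm / 519.0 MeV = 2.39 fm.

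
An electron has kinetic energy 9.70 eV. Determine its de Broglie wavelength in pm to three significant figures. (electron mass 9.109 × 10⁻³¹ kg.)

λ = 394 pm

KE = 9.70 eV = 1.554 × 10⁻¹⁸ J.
p = √(2mKE) = √(2 × 9.109 × 10⁻³¹ × 1.554 × 10⁻¹⁸) = 1.683 × 10⁻²⁴ kg·m/s.
λ = h/p = 6.626 × 10⁻³⁴ / 1.683 × 10⁻²⁴ = 3.94 × 10⁻¹⁰ m = 394 pm.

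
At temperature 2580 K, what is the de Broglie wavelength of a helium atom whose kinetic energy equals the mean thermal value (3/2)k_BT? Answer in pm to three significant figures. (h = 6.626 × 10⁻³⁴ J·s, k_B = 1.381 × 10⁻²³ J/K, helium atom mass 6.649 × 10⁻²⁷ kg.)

λ = 24.9 pm

KE = (3/2)k_BT = 1.5 × 1.381 × 10⁻²³ × 2580 = 5.344 × 10⁻²⁰ J.
p = √(2mKE) = √(2 × 6.649 × 10⁻²⁷ × 5.344 × 10⁻²⁰) = 2.666 × 10⁻²³ kg·m/s.
λ = h/p = 2.49 × 10⁻¹¹ m = 24.9 pm.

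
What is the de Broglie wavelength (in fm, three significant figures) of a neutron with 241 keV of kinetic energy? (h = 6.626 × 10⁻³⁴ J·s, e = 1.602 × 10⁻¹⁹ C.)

KE = 241 keV = 3.861 × 10⁻¹⁴ J.
p = √(2mKE) = √(2 × 1.675 × 10⁻²⁷ × 3.861 × 10⁻¹⁴) = 1.137 × 10⁻²⁰ kg·m/s.
λ = h/p = 6.626 × 10⁻³⁴ / 1.137 × 10⁻²⁰ = 5.83 × 10⁻¹⁴ m = 58.3 fm.

λ = 58.3 fm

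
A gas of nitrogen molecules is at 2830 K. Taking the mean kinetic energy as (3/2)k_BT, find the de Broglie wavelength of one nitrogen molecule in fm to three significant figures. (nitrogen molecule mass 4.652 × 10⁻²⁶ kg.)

KE = (3/2)k_BT = 1.5 × 1.381 × 10⁻²³ × 2830 = 5.862 × 10⁻²⁰ J.
p = √(2mKE) = √(2 × 4.652 × 10⁻²⁶ × 5.862 × 10⁻²⁰) = 7.385 × 10⁻²³ kg·m/s.
λ = h/p = 8.97 × 10⁻¹² m = 8970 fm.

λ = 8970 fm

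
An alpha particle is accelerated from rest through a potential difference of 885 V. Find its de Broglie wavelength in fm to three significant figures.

λ = 341 fm

KE = 2eV = 2 × 1.602 × 10⁻¹⁹ × 885.0 = 2.836 × 10⁻¹⁶ J.
p = √(2mKE) = √(2 × 6.645 × 10⁻²⁷ × 2.836 × 10⁻¹⁶) = 1.941 × 10⁻²¹ kg·m/s.
λ = h/p = 6.626 × 10⁻³⁴ / 1.941 × 10⁻²¹ = 3.41 × 10⁻¹³ m = 341 fm.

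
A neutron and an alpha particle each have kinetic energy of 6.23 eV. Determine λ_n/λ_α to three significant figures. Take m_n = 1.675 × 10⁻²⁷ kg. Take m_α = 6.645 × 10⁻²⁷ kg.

At fixed KE, p = √(2mKE) so λ = h/p ∝ 1/√m.
λ_n/λ_α = √(m_α/m_n) = √(6.645 × 10⁻²⁷/1.675 × 10⁻²⁷) = √(3.967) = 1.99.

λ_n/λ_α = 1.99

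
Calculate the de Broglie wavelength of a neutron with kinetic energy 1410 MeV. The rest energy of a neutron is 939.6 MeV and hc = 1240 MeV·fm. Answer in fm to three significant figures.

Total energy E = KE + m₀c² = 1410 + 939.6 = 2349.6 MeV.
(pc)² = E² − (m₀c²)² = (2349.6)² − (939.6)² = 4.638 × 10⁶ MeV², so pc = 2154 MeV.
λ = hc/(pc) = 1240 MeV·fm / 2154 MeV = 0.576 fm.

λ = 0.576 fm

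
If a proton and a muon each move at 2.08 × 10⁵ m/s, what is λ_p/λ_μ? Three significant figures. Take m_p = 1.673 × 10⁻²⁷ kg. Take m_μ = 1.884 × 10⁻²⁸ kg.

At fixed v, p = mv so λ = h/(mv) ∝ 1/m.
λ_p/λ_μ = m_μ/m_p = 1.884 × 10⁻²⁸/1.673 × 10⁻²⁷ = 0.113.

λ_p/λ_μ = 0.113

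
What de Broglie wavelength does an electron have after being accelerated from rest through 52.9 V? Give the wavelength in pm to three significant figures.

KE = eV = 1.602 × 10⁻¹⁹ × 52.90 = 8.475 × 10⁻¹⁸ J.
p = √(2mKE) = √(2 × 9.109 × 10⁻³¹ × 8.475 × 10⁻¹⁸) = 3.929 × 10⁻²⁴ kg·m/s.
λ = h/p = 6.626 × 10⁻³⁴ / 3.929 × 10⁻²⁴ = 1.69 × 10⁻¹⁰ m = 169 pm.

λ = 169 pm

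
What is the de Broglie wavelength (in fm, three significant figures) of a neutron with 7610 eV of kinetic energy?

KE = 7610 eV = 1.219 × 10⁻¹⁵ J.
p = √(2mKE) = √(2 × 1.675 × 10⁻²⁷ × 1.219 × 10⁻¹⁵) = 2.021 × 10⁻²¹ kg·m/s.
λ = h/p = 6.626 × 10⁻³⁴ / 2.021 × 10⁻²¹ = 3.28 × 10⁻¹³ m = 328 fm.

λ = 328 fm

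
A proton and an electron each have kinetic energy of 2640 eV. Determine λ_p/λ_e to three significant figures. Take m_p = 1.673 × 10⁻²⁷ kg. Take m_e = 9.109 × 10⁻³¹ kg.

At fixed KE, p = √(2mKE) so λ = h/p ∝ 1/√m.
λ_p/λ_e = √(m_e/m_p) = √(9.109 × 10⁻³¹/1.673 × 10⁻²⁷) = √(5.445 × 10⁻⁴) = 0.0233.

λ_p/λ_e = 0.0233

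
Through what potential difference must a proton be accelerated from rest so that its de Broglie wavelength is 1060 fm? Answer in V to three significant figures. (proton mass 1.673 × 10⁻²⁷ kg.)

p = h/λ = 6.626 × 10⁻³⁴ / 1.060 × 10⁻¹² = 6.251 × 10⁻²² kg·m/s.
KE = p²/(2m) = 1.168 × 10⁻¹⁶ J.
V = KE/e = 1.168 × 10⁻¹⁶ / (1.602 × 10⁻¹⁹) = 729 V.

V = 729 V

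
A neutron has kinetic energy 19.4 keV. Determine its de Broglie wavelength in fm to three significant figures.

λ = 205 fm

KE = 19.4 keV = 3.108 × 10⁻¹⁵ J.
p = √(2mKE) = √(2 × 1.675 × 10⁻²⁷ × 3.108 × 10⁻¹⁵) = 3.227 × 10⁻²¹ kg·m/s.
λ = h/p = 6.626 × 10⁻³⁴ / 3.227 × 10⁻²¹ = 2.05 × 10⁻¹³ m = 205 fm.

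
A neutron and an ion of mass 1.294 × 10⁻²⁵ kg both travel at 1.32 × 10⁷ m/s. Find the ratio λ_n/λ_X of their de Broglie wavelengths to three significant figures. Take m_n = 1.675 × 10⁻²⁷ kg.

λ_n/λ_X = 77.3

At fixed v, p = mv so λ = h/(mv) ∝ 1/m.
λ_n/λ_X = m_X/m_n = 1.294 × 10⁻²⁵/1.675 × 10⁻²⁷ = 77.3.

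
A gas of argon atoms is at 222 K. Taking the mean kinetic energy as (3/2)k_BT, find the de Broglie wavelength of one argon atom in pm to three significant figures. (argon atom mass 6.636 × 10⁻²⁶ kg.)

KE = (3/2)k_BT = 1.5 × 1.381 × 10⁻²³ × 222 = 4.599 × 10⁻²¹ J.
p = √(2mKE) = √(2 × 6.636 × 10⁻²⁶ × 4.599 × 10⁻²¹) = 2.471 × 10⁻²³ kg·m/s.
λ = h/p = 2.68 × 10⁻¹¹ m = 26.8 pm.

λ = 26.8 pm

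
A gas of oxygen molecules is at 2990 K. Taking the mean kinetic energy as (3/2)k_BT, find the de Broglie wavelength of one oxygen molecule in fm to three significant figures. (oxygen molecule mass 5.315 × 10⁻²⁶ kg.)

λ = 8170 fm

KE = (3/2)k_BT = 1.5 × 1.381 × 10⁻²³ × 2990 = 6.194 × 10⁻²⁰ J.
p = √(2mKE) = √(2 × 5.315 × 10⁻²⁶ × 6.194 × 10⁻²⁰) = 8.114 × 10⁻²³ kg·m/s.
λ = h/p = 8.17 × 10⁻¹² m = 8170 fm.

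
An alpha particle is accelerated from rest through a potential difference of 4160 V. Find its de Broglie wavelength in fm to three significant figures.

λ = 157 fm

KE = 2eV = 2 × 1.602 × 10⁻¹⁹ × 4160 = 1.333 × 10⁻¹⁵ J.
p = √(2mKE) = √(2 × 6.645 × 10⁻²⁷ × 1.333 × 10⁻¹⁵) = 4.209 × 10⁻²¹ kg·m/s.
λ = h/p = 6.626 × 10⁻³⁴ / 4.209 × 10⁻²¹ = 1.57 × 10⁻¹³ m = 157 fm.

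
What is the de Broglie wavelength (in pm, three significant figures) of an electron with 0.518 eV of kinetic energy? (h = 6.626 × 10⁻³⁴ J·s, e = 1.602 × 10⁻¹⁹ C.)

λ = 1700 pm

KE = 0.518 eV = 8.298 × 10⁻²⁰ J.
p = √(2mKE) = √(2 × 9.109 × 10⁻³¹ × 8.298 × 10⁻²⁰) = 3.888 × 10⁻²⁵ kg·m/s.
λ = h/p = 6.626 × 10⁻³⁴ / 3.888 × 10⁻²⁵ = 1.70 × 10⁻⁹ m = 1700 pm.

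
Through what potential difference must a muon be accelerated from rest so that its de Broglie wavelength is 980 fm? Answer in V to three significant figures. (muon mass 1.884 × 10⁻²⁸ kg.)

V = 7570 V

p = h/λ = 6.626 × 10⁻³⁴ / 9.800 × 10⁻¹³ = 6.761 × 10⁻²² kg·m/s.
KE = p²/(2m) = 1.213 × 10⁻¹⁵ J.
V = KE/e = 1.213 × 10⁻¹⁵ / (1.602 × 10⁻¹⁹) = 7570 V.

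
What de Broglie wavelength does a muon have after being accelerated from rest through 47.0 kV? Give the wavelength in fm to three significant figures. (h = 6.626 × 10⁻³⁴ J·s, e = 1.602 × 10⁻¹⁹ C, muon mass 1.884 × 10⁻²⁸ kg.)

λ = 393 fm

KE = eV = 1.602 × 10⁻¹⁹ × 4.700 × 10⁴ = 7.529 × 10⁻¹⁵ J.
p = √(2mKE) = √(2 × 1.884 × 10⁻²⁸ × 7.529 × 10⁻¹⁵) = 1.684 × 10⁻²¹ kg·m/s.
λ = h/p = 6.626 × 10⁻³⁴ / 1.684 × 10⁻²¹ = 3.93 × 10⁻¹³ m = 393 fm.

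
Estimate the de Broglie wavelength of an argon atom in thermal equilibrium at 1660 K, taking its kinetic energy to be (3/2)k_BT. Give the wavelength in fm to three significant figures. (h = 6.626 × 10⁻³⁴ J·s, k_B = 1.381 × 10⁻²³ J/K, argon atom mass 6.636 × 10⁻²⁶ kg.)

KE = (3/2)k_BT = 1.5 × 1.381 × 10⁻²³ × 1660 = 3.439 × 10⁻²⁰ J.
p = √(2mKE) = √(2 × 6.636 × 10⁻²⁶ × 3.439 × 10⁻²⁰) = 6.756 × 10⁻²³ kg·m/s.
λ = h/p = 9.81 × 10⁻¹² m = 9810 fm.

λ = 9810 fm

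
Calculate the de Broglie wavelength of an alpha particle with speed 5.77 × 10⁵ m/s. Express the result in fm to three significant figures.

λ = 173 fm

p = mv = 6.645 × 10⁻²⁷ × 5.77 × 10⁵ = 3.834 × 10⁻²¹ kg·m/s.
λ = h/p = 6.626 × 10⁻³⁴ / 3.834 × 10⁻²¹ = 1.73 × 10⁻¹³ m = 173 fm.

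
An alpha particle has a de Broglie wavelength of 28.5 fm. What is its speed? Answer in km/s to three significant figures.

p = h/λ = 6.626 × 10⁻³⁴ / 2.850 × 10⁻¹⁴ = 2.325 × 10⁻²⁰ kg·m/s.
v = p/m = 2.325 × 10⁻²⁰ / 6.645 × 10⁻²⁷ = 3.50 × 10⁶ m/s = 3500 km/s.

v = 3500 km/s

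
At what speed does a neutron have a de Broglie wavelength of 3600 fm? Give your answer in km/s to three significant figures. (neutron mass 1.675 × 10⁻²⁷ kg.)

v = 110 km/s

p = h/λ = 6.626 × 10⁻³⁴ / 3.600 × 10⁻¹² = 1.841 × 10⁻²² kg·m/s.
v = p/m = 1.841 × 10⁻²² / 1.675 × 10⁻²⁷ = 1.10 × 10⁵ m/s = 110 km/s.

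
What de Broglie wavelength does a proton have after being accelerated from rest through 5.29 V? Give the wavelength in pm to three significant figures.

λ = 12.4 pm

KE = eV = 1.602 × 10⁻¹⁹ × 5.290 = 8.475 × 10⁻¹⁹ J.
p = √(2mKE) = √(2 × 1.673 × 10⁻²⁷ × 8.475 × 10⁻¹⁹) = 5.325 × 10⁻²³ kg·m/s.
λ = h/p = 6.626 × 10⁻³⁴ / 5.325 × 10⁻²³ = 1.24 × 10⁻¹¹ m = 12.4 pm.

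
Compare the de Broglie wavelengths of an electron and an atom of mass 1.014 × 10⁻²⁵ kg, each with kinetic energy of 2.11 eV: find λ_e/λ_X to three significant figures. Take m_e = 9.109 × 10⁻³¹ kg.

λ_e/λ_X = 334

At fixed KE, p = √(2mKE) so λ = h/p ∝ 1/√m.
λ_e/λ_X = √(m_X/m_e) = √(1.014 × 10⁻²⁵/9.109 × 10⁻³¹) = √(1.113 × 10⁵) = 334.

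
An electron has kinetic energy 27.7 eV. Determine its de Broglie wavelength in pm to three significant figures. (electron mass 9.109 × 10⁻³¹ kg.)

KE = 27.7 eV = 4.438 × 10⁻¹⁸ J.
p = √(2mKE) = √(2 × 9.109 × 10⁻³¹ × 4.438 × 10⁻¹⁸) = 2.843 × 10⁻²⁴ kg·m/s.
λ = h/p = 6.626 × 10⁻³⁴ / 2.843 × 10⁻²⁴ = 2.33 × 10⁻¹⁰ m = 233 pm.

λ = 233 pm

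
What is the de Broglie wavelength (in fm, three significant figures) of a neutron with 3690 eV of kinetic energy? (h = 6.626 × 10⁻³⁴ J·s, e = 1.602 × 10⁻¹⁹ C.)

λ = 471 fm

KE = 3690 eV = 5.911 × 10⁻¹⁶ J.
p = √(2mKE) = √(2 × 1.675 × 10⁻²⁷ × 5.911 × 10⁻¹⁶) = 1.407 × 10⁻²¹ kg·m/s.
λ = h/p = 6.626 × 10⁻³⁴ / 1.407 × 10⁻²¹ = 4.71 × 10⁻¹³ m = 471 fm.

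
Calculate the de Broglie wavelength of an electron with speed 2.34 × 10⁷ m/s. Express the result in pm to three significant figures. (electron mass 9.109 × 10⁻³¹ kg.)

λ = 31.1 pm

p = mv = 9.109 × 10⁻³¹ × 2.34 × 10⁷ = 2.132 × 10⁻²³ kg·m/s.
λ = h/p = 6.626 × 10⁻³⁴ / 2.132 × 10⁻²³ = 3.11 × 10⁻¹¹ m = 31.1 pm.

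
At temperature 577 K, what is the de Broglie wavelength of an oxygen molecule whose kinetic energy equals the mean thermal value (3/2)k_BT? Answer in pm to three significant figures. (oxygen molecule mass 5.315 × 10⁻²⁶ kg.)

KE = (3/2)k_BT = 1.5 × 1.381 × 10⁻²³ × 577 = 1.195 × 10⁻²⁰ J.
p = √(2mKE) = √(2 × 5.315 × 10⁻²⁶ × 1.195 × 10⁻²⁰) = 3.564 × 10⁻²³ kg·m/s.
λ = h/p = 1.86 × 10⁻¹¹ m = 18.6 pm.

λ = 18.6 pm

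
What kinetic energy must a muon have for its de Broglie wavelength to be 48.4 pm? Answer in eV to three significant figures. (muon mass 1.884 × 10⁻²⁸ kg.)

KE = 3.10 eV

p = h/λ = 6.626 × 10⁻³⁴ / 4.840 × 10⁻¹¹ = 1.369 × 10⁻²³ kg·m/s.
KE = p²/(2m) = (1.369 × 10⁻²³)² / (2 × 1.884 × 10⁻²⁸) = 4.974 × 10⁻¹⁹ J = 3.10 eV.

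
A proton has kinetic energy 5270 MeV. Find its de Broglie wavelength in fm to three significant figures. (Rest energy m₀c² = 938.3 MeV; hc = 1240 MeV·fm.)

λ = 0.202 fm

Total energy E = KE + m₀c² = 5270 + 938.3 = 6208.3 MeV.
(pc)² = E² − (m₀c²)² = (6208.3)² − (938.3)² = 3.766 × 10⁷ MeV², so pc = 6137 MeV.
λ = hc/(pc) = 1240 MeV·fm / 6137 MeV = 0.202 fm.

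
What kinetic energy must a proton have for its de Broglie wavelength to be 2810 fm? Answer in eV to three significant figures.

KE = 104 eV

p = h/λ = 6.626 × 10⁻³⁴ / 2.810 × 10⁻¹² = 2.358 × 10⁻²² kg·m/s.
KE = p²/(2m) = (2.358 × 10⁻²²)² / (2 × 1.673 × 10⁻²⁷) = 1.662 × 10⁻¹⁷ J = 104 eV.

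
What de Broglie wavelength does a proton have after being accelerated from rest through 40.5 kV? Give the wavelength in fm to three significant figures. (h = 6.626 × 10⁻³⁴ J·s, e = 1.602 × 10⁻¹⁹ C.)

KE = eV = 1.602 × 10⁻¹⁹ × 4.050 × 10⁴ = 6.488 × 10⁻¹⁵ J.
p = √(2mKE) = √(2 × 1.673 × 10⁻²⁷ × 6.488 × 10⁻¹⁵) = 4.659 × 10⁻²¹ kg·m/s.
λ = h/p = 6.626 × 10⁻³⁴ / 4.659 × 10⁻²¹ = 1.42 × 10⁻¹³ m = 142 fm.

λ = 142 fm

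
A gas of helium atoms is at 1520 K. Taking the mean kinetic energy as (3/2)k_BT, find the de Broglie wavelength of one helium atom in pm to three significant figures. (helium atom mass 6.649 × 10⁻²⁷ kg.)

KE = (3/2)k_BT = 1.5 × 1.381 × 10⁻²³ × 1520 = 3.149 × 10⁻²⁰ J.
p = √(2mKE) = √(2 × 6.649 × 10⁻²⁷ × 3.149 × 10⁻²⁰) = 2.046 × 10⁻²³ kg·m/s.
λ = h/p = 3.24 × 10⁻¹¹ m = 32.4 pm.

λ = 32.4 pm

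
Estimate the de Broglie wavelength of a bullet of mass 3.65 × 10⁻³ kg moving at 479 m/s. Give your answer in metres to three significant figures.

λ = 3.79 × 10⁻³⁴ m

p = mv = 3.65 × 10⁻³ × 479 = 1.748 kg·m/s.
λ = h/p = 6.626 × 10⁻³⁴ / 1.748 = 3.79 × 10⁻³⁴ m.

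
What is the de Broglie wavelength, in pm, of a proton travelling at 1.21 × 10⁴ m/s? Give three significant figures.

p = mv = 1.673 × 10⁻²⁷ × 1.21 × 10⁴ = 2.024 × 10⁻²³ kg·m/s.
λ = h/p = 6.626 × 10⁻³⁴ / 2.024 × 10⁻²³ = 3.27 × 10⁻¹¹ m = 32.7 pm.

λ = 32.7 pm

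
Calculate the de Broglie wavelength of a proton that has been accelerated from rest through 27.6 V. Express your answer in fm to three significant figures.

KE = eV = 1.602 × 10⁻¹⁹ × 27.60 = 4.422 × 10⁻¹⁸ J.
p = √(2mKE) = √(2 × 1.673 × 10⁻²⁷ × 4.422 × 10⁻¹⁸) = 1.216 × 10⁻²² kg·m/s.
λ = h/p = 6.626 × 10⁻³⁴ / 1.216 × 10⁻²² = 5.45 × 10⁻¹² m = 5450 fm.

λ = 5450 fm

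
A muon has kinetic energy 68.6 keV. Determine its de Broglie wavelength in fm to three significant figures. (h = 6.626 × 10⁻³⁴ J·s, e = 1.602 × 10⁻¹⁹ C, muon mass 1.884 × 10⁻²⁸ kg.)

KE = 68.6 keV = 1.099 × 10⁻¹⁴ J.
p = √(2mKE) = √(2 × 1.884 × 10⁻²⁸ × 1.099 × 10⁻¹⁴) = 2.035 × 10⁻²¹ kg·m/s.
λ = h/p = 6.626 × 10⁻³⁴ / 2.035 × 10⁻²¹ = 3.26 × 10⁻¹³ m = 326 fm.

λ = 326 fm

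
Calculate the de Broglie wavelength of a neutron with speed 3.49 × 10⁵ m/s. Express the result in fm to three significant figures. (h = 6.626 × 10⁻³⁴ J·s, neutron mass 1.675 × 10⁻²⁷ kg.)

p = mv = 1.675 × 10⁻²⁷ × 3.49 × 10⁵ = 5.846 × 10⁻²² kg·m/s.
λ = h/p = 6.626 × 10⁻³⁴ / 5.846 × 10⁻²² = 1.13 × 10⁻¹² m = 1130 fm.

λ = 1130 fm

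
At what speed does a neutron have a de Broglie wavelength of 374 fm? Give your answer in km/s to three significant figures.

p = h/λ = 6.626 × 10⁻³⁴ / 3.740 × 10⁻¹³ = 1.772 × 10⁻²¹ kg·m/s.
v = p/m = 1.772 × 10⁻²¹ / 1.675 × 10⁻²⁷ = 1.06 × 10⁶ m/s = 1060 km/s.

v = 1060 km/s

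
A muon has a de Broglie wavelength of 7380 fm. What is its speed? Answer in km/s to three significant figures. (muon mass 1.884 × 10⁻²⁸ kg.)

p = h/λ = 6.626 × 10⁻³⁴ / 7.380 × 10⁻¹² = 8.978 × 10⁻²³ kg·m/s.
v = p/m = 8.978 × 10⁻²³ / 1.884 × 10⁻²⁸ = 4.77 × 10⁵ m/s = 477 km/s.

v = 477 km/s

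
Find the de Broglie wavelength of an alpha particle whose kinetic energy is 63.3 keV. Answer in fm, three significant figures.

λ = 57.1 fm

KE = 63.3 keV = 1.014 × 10⁻¹⁴ J.
p = √(2mKE) = √(2 × 6.645 × 10⁻²⁷ × 1.014 × 10⁻¹⁴) = 1.161 × 10⁻²⁰ kg·m/s.
λ = h/p = 6.626 × 10⁻³⁴ / 1.161 × 10⁻²⁰ = 5.71 × 10⁻¹⁴ m = 57.1 fm.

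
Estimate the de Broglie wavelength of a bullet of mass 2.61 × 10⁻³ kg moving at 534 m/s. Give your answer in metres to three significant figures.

λ = 4.75 × 10⁻³⁴ m

p = mv = 2.61 × 10⁻³ × 534 = 1.394 kg·m/s.
λ = h/p = 6.626 × 10⁻³⁴ / 1.394 = 4.75 × 10⁻³⁴ m.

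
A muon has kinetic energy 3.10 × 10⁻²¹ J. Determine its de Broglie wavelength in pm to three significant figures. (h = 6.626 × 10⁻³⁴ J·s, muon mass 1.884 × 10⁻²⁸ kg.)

λ = 613 pm

p = √(2mKE) = √(2 × 1.884 × 10⁻²⁸ × 3.100 × 10⁻²¹) = 1.081 × 10⁻²⁴ kg·m/s.
λ = h/p = 6.626 × 10⁻³⁴ / 1.081 × 10⁻²⁴ = 6.13 × 10⁻¹⁰ m = 613 pm.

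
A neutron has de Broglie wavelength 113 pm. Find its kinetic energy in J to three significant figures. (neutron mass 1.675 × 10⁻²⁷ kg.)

KE = 1.03 × 10⁻²⁰ J

p = h/λ = 6.626 × 10⁻³⁴ / 1.130 × 10⁻¹⁰ = 5.864 × 10⁻²⁴ kg·m/s.
KE = p²/(2m) = (5.864 × 10⁻²⁴)² / (2 × 1.675 × 10⁻²⁷) = 1.026 × 10⁻²⁰ J = 1.03 × 10⁻²⁰ J.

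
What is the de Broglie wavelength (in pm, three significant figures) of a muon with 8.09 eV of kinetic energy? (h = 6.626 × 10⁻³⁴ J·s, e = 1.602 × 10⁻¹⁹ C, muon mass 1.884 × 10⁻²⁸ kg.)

λ = 30.0 pm

KE = 8.09 eV = 1.296 × 10⁻¹⁸ J.
p = √(2mKE) = √(2 × 1.884 × 10⁻²⁸ × 1.296 × 10⁻¹⁸) = 2.210 × 10⁻²³ kg·m/s.
λ = h/p = 6.626 × 10⁻³⁴ / 2.210 × 10⁻²³ = 3.00 × 10⁻¹¹ m = 30.0 pm.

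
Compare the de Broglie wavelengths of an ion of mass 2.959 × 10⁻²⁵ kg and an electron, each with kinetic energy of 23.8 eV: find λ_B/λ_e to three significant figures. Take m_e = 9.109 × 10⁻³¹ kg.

λ_B/λ_e = 1.75 × 10⁻³

At fixed KE, p = √(2mKE) so λ = h/p ∝ 1/√m.
λ_B/λ_e = √(m_e/m_B) = √(9.109 × 10⁻³¹/2.959 × 10⁻²⁵) = √(3.078 × 10⁻⁶) = 1.75 × 10⁻³.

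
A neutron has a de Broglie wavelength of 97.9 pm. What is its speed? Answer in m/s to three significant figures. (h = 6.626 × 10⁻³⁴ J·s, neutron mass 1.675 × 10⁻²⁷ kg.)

p = h/λ = 6.626 × 10⁻³⁴ / 9.790 × 10⁻¹¹ = 6.768 × 10⁻²⁴ kg·m/s.
v = p/m = 6.768 × 10⁻²⁴ / 1.675 × 10⁻²⁷ = 4.04 × 10³ m/s = 4040 m/s.

v = 4040 m/s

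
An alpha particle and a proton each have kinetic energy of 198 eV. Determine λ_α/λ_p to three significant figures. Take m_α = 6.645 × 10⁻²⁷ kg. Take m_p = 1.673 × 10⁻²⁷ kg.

At fixed KE, p = √(2mKE) so λ = h/p ∝ 1/√m.
λ_α/λ_p = √(m_p/m_α) = √(1.673 × 10⁻²⁷/6.645 × 10⁻²⁷) = √(0.2518) = 0.502.

λ_α/λ_p = 0.502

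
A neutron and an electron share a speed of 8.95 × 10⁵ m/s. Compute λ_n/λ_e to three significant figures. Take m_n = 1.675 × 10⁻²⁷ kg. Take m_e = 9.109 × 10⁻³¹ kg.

λ_n/λ_e = 5.44 × 10⁻⁴

At fixed v, p = mv so λ = h/(mv) ∝ 1/m.
λ_n/λ_e = m_e/m_n = 9.109 × 10⁻³¹/1.675 × 10⁻²⁷ = 5.44 × 10⁻⁴.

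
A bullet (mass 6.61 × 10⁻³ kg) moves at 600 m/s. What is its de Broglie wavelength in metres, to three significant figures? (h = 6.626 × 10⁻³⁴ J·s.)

λ = 1.67 × 10⁻³⁴ m

p = mv = 6.61 × 10⁻³ × 600 = 3.966 kg·m/s.
λ = h/p = 6.626 × 10⁻³⁴ / 3.966 = 1.67 × 10⁻³⁴ m.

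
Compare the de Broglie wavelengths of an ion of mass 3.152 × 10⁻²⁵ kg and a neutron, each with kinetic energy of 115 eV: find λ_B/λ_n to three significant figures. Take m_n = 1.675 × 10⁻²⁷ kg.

At fixed KE, p = √(2mKE) so λ = h/p ∝ 1/√m.
λ_B/λ_n = √(m_n/m_B) = √(1.675 × 10⁻²⁷/3.152 × 10⁻²⁵) = √(5.314 × 10⁻³) = 0.0729.

λ_B/λ_n = 0.0729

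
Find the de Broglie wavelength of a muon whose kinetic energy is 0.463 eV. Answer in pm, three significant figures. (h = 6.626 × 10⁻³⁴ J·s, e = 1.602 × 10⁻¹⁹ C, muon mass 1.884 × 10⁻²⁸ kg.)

λ = 125 pm

KE = 0.463 eV = 7.417 × 10⁻²⁰ J.
p = √(2mKE) = √(2 × 1.884 × 10⁻²⁸ × 7.417 × 10⁻²⁰) = 5.287 × 10⁻²⁴ kg·m/s.
λ = h/p = 6.626 × 10⁻³⁴ / 5.287 × 10⁻²⁴ = 1.25 × 10⁻¹⁰ m = 125 pm.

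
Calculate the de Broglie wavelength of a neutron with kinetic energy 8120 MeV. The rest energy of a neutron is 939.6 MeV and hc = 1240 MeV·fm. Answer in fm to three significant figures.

λ = 0.138 fm

Total energy E = KE + m₀c² = 8120 + 939.6 = 9059.6 MeV.
(pc)² = E² − (m₀c²)² = (9059.6)² − (939.6)² = 8.119 × 10⁷ MeV², so pc = 9011 MeV.
λ = hc/(pc) = 1240 MeV·fm / 9011 MeV = 0.138 fm.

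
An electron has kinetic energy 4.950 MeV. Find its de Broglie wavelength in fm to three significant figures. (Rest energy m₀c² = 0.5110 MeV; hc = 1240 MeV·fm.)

Total energy E = KE + m₀c² = 4.950 + 0.5110 = 5.4610 MeV.
(pc)² = E² − (m₀c²)² = (5.4610)² − (0.5110)² = 29.56 MeV², so pc = 5.437 MeV.
λ = hc/(pc) = 1240 MeV·fm / 5.437 MeV = 228 fm.

λ = 228 fm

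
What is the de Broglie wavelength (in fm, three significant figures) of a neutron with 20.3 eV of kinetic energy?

λ = 6350 fm

KE = 20.3 eV = 3.252 × 10⁻¹⁸ J.
p = √(2mKE) = √(2 × 1.675 × 10⁻²⁷ × 3.252 × 10⁻¹⁸) = 1.044 × 10⁻²² kg·m/s.
λ = h/p = 6.626 × 10⁻³⁴ / 1.044 × 10⁻²² = 6.35 × 10⁻¹² m = 6350 fm.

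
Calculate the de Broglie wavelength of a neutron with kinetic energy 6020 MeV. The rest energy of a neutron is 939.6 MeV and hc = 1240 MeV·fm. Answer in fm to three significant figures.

Total energy E = KE + m₀c² = 6020 + 939.6 = 6959.6 MeV.
(pc)² = E² − (m₀c²)² = (6959.6)² − (939.6)² = 4.755 × 10⁷ MeV², so pc = 6896 MeV.
λ = hc/(pc) = 1240 MeV·fm / 6896 MeV = 0.180 fm.

λ = 0.180 fm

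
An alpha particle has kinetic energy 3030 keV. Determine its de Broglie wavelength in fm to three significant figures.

λ = 8.25 fm

KE = 3030 keV = 4.854 × 10⁻¹³ J.
p = √(2mKE) = √(2 × 6.645 × 10⁻²⁷ × 4.854 × 10⁻¹³) = 8.032 × 10⁻²⁰ kg·m/s.
λ = h/p = 6.626 × 10⁻³⁴ / 8.032 × 10⁻²⁰ = 8.25 × 10⁻¹⁵ m = 8.25 fm.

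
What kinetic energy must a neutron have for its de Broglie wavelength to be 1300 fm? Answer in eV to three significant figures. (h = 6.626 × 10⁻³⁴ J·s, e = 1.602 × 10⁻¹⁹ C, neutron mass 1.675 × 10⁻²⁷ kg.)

KE = 484 eV

p = h/λ = 6.626 × 10⁻³⁴ / 1.300 × 10⁻¹² = 5.097 × 10⁻²² kg·m/s.
KE = p²/(2m) = (5.097 × 10⁻²²)² / (2 × 1.675 × 10⁻²⁷) = 7.755 × 10⁻¹⁷ J = 484 eV.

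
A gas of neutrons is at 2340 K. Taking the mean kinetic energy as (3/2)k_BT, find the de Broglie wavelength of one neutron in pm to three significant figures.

λ = 52.0 pm

KE = (3/2)k_BT = 1.5 × 1.381 × 10⁻²³ × 2340 = 4.847 × 10⁻²⁰ J.
p = √(2mKE) = √(2 × 1.675 × 10⁻²⁷ × 4.847 × 10⁻²⁰) = 1.274 × 10⁻²³ kg·m/s.
λ = h/p = 5.20 × 10⁻¹¹ m = 52.0 pm.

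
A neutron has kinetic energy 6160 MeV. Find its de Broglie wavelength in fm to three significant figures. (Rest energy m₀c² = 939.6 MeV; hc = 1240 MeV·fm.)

Total energy E = KE + m₀c² = 6160 + 939.6 = 7099.6 MeV.
(pc)² = E² − (m₀c²)² = (7099.6)² − (939.6)² = 4.952 × 10⁷ MeV², so pc = 7037 MeV.
λ = hc/(pc) = 1240 MeV·fm / 7037 MeV = 0.176 fm.

λ = 0.176 fm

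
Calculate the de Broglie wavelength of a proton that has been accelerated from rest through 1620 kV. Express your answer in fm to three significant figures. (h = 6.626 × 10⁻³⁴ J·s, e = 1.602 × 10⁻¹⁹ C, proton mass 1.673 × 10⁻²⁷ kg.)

λ = 22.5 fm

KE = eV = 1.602 × 10⁻¹⁹ × 1.620 × 10⁶ = 2.595 × 10⁻¹³ J.
p = √(2mKE) = √(2 × 1.673 × 10⁻²⁷ × 2.595 × 10⁻¹³) = 2.947 × 10⁻²⁰ kg·m/s.
λ = h/p = 6.626 × 10⁻³⁴ / 2.947 × 10⁻²⁰ = 2.25 × 10⁻¹⁴ m = 22.5 fm.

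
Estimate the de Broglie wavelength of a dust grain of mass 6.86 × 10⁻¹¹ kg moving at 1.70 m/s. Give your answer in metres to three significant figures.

p = mv = 6.86 × 10⁻¹¹ × 1.70 = 1.166 × 10⁻¹⁰ kg·m/s.
λ = h/p = 6.626 × 10⁻³⁴ / 1.166 × 10⁻¹⁰ = 5.68 × 10⁻²⁴ m.

λ = 5.68 × 10⁻²⁴ m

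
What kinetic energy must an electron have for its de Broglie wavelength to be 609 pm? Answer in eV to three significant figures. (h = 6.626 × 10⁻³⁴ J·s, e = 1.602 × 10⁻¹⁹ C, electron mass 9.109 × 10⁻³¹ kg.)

KE = 4.06 eV

p = h/λ = 6.626 × 10⁻³⁴ / 6.090 × 10⁻¹⁰ = 1.088 × 10⁻²⁴ kg·m/s.
KE = p²/(2m) = (1.088 × 10⁻²⁴)² / (2 × 9.109 × 10⁻³¹) = 6.498 × 10⁻¹⁹ J = 4.06 eV.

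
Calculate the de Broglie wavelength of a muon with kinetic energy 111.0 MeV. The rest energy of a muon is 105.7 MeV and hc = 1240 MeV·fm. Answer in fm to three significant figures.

Total energy E = KE + m₀c² = 111.0 + 105.7 = 216.7 MeV.
(pc)² = E² − (m₀c²)² = (216.7)² − (105.7)² = 3.579 × 10⁴ MeV², so pc = 189.2 MeV.
λ = hc/(pc) = 1240 MeV·fm / 189.2 MeV = 6.55 fm.

λ = 6.55 fm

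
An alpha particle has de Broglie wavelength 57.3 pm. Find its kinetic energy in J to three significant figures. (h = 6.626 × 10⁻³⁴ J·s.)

p = h/λ = 6.626 × 10⁻³⁴ / 5.730 × 10⁻¹¹ = 1.156 × 10⁻²³ kg·m/s.
KE = p²/(2m) = (1.156 × 10⁻²³)² / (2 × 6.645 × 10⁻²⁷) = 1.006 × 10⁻²⁰ J = 1.01 × 10⁻²⁰ J.

KE = 1.01 × 10⁻²⁰ J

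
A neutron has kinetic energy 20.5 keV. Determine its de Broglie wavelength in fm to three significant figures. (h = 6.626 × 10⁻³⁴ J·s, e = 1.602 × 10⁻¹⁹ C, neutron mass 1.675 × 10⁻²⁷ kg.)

λ = 200 fm

KE = 20.5 keV = 3.284 × 10⁻¹⁵ J.
p = √(2mKE) = √(2 × 1.675 × 10⁻²⁷ × 3.284 × 10⁻¹⁵) = 3.317 × 10⁻²¹ kg·m/s.
λ = h/p = 6.626 × 10⁻³⁴ / 3.317 × 10⁻²¹ = 2.00 × 10⁻¹³ m = 200 fm.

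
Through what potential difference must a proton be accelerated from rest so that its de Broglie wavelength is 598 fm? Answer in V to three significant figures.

p = h/λ = 6.626 × 10⁻³⁴ / 5.980 × 10⁻¹³ = 1.108 × 10⁻²¹ kg·m/s.
KE = p²/(2m) = 3.669 × 10⁻¹⁶ J.
V = KE/e = 3.669 × 10⁻¹⁶ / (1.602 × 10⁻¹⁹) = 2290 V.

V = 2290 V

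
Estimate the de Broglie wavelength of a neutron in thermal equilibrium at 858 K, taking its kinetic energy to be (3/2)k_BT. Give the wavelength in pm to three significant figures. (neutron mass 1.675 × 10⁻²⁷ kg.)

λ = 85.9 pm

KE = (3/2)k_BT = 1.5 × 1.381 × 10⁻²³ × 858 = 1.777 × 10⁻²⁰ J.
p = √(2mKE) = √(2 × 1.675 × 10⁻²⁷ × 1.777 × 10⁻²⁰) = 7.716 × 10⁻²⁴ kg·m/s.
λ = h/p = 8.59 × 10⁻¹¹ m = 85.9 pm.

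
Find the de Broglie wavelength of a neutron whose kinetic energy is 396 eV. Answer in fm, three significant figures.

KE = 396 eV = 6.344 × 10⁻¹⁷ J.
p = √(2mKE) = √(2 × 1.675 × 10⁻²⁷ × 6.344 × 10⁻¹⁷) = 4.610 × 10⁻²² kg·m/s.
λ = h/p = 6.626 × 10⁻³⁴ / 4.610 × 10⁻²² = 1.44 × 10⁻¹² m = 1440 fm.

λ = 1440 fm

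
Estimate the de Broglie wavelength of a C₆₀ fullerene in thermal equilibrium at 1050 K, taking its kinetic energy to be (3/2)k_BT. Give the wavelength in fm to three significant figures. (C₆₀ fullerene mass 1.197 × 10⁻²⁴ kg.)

KE = (3/2)k_BT = 1.5 × 1.381 × 10⁻²³ × 1050 = 2.175 × 10⁻²⁰ J.
p = √(2mKE) = √(2 × 1.197 × 10⁻²⁴ × 2.175 × 10⁻²⁰) = 2.282 × 10⁻²² kg·m/s.
λ = h/p = 2.90 × 10⁻¹² m = 2900 fm.

λ = 2900 fm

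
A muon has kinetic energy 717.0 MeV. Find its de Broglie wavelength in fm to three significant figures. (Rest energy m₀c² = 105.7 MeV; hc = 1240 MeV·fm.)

λ = 1.52 fm

Total energy E = KE + m₀c² = 717.0 + 105.7 = 822.7 MeV.
(pc)² = E² − (m₀c²)² = (822.7)² − (105.7)² = 6.657 × 10⁵ MeV², so pc = 815.9 MeV.
λ = hc/(pc) = 1240 MeV·fm / 815.9 MeV = 1.52 fm.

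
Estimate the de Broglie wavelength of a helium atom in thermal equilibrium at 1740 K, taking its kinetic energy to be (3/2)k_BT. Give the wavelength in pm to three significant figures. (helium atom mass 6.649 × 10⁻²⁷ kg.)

λ = 30.3 pm

KE = (3/2)k_BT = 1.5 × 1.381 × 10⁻²³ × 1740 = 3.604 × 10⁻²⁰ J.
p = √(2mKE) = √(2 × 6.649 × 10⁻²⁷ × 3.604 × 10⁻²⁰) = 2.189 × 10⁻²³ kg·m/s.
λ = h/p = 3.03 × 10⁻¹¹ m = 30.3 pm.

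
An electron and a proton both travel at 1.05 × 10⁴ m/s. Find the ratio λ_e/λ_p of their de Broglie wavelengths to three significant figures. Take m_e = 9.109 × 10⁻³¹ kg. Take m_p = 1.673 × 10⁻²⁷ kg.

λ_e/λ_p = 1840

At fixed v, p = mv so λ = h/(mv) ∝ 1/m.
λ_e/λ_p = m_p/m_e = 1.673 × 10⁻²⁷/9.109 × 10⁻³¹ = 1840.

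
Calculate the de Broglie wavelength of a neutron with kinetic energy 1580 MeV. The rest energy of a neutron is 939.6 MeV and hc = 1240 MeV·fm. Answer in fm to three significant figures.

Total energy E = KE + m₀c² = 1580 + 939.6 = 2519.6 MeV.
(pc)² = E² − (m₀c²)² = (2519.6)² − (939.6)² = 5.466 × 10⁶ MeV², so pc = 2338 MeV.
λ = hc/(pc) = 1240 MeV·fm / 2338 MeV = 0.530 fm.

λ = 0.530 fm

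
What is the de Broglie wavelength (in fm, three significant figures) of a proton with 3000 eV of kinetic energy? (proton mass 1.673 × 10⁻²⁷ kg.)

λ = 523 fm

KE = 3000 eV = 4.806 × 10⁻¹⁶ J.
p = √(2mKE) = √(2 × 1.673 × 10⁻²⁷ × 4.806 × 10⁻¹⁶) = 1.268 × 10⁻²¹ kg·m/s.
λ = h/p = 6.626 × 10⁻³⁴ / 1.268 × 10⁻²¹ = 5.23 × 10⁻¹³ m = 523 fm.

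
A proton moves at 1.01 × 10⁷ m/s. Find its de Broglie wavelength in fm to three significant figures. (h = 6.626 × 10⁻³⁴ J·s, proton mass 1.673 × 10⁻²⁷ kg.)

p = mv = 1.673 × 10⁻²⁷ × 1.01 × 10⁷ = 1.690 × 10⁻²⁰ kg·m/s.
λ = h/p = 6.626 × 10⁻³⁴ / 1.690 × 10⁻²⁰ = 3.92 × 10⁻¹⁴ m = 39.2 fm.

λ = 39.2 fm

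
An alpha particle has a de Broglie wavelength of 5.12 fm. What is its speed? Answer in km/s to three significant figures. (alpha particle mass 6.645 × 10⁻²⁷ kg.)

v = 1.95 × 10⁴ km/s

p = h/λ = 6.626 × 10⁻³⁴ / 5.120 × 10⁻¹⁵ = 1.294 × 10⁻¹⁹ kg·m/s.
v = p/m = 1.294 × 10⁻¹⁹ / 6.645 × 10⁻²⁷ = 1.95 × 10⁷ m/s = 1.95 × 10⁴ km/s.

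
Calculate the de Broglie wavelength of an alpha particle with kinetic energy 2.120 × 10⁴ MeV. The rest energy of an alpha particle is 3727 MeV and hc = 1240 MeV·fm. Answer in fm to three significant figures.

λ = 0.0503 fm

Total energy E = KE + m₀c² = 2.120 × 10⁴ + 3727 = 24927 MeV.
(pc)² = E² − (m₀c²)² = (24927)² − (3727)² = 6.075 × 10⁸ MeV², so pc = 2.465 × 10⁴ MeV.
λ = hc/(pc) = 1240 MeV·fm / 2.465 × 10⁴ MeV = 0.0503 fm.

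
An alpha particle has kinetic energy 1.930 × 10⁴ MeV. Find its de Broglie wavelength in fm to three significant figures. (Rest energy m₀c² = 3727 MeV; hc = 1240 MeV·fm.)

λ = 0.0546 fm

Total energy E = KE + m₀c² = 1.930 × 10⁴ + 3727 = 23027 MeV.
(pc)² = E² − (m₀c²)² = (23027)² − (3727)² = 5.164 × 10⁸ MeV², so pc = 2.272 × 10⁴ MeV.
λ = hc/(pc) = 1240 MeV·fm / 2.272 × 10⁴ MeV = 0.0546 fm.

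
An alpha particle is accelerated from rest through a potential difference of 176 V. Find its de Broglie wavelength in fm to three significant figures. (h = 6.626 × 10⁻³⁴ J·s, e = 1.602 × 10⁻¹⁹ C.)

KE = 2eV = 2 × 1.602 × 10⁻¹⁹ × 176.0 = 5.639 × 10⁻¹⁷ J.
p = √(2mKE) = √(2 × 6.645 × 10⁻²⁷ × 5.639 × 10⁻¹⁷) = 8.657 × 10⁻²² kg·m/s.
λ = h/p = 6.626 × 10⁻³⁴ / 8.657 × 10⁻²² = 7.65 × 10⁻¹³ m = 765 fm.

λ = 765 fm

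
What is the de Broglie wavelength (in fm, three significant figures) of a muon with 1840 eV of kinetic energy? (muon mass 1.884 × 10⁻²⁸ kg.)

KE = 1840 eV = 2.948 × 10⁻¹⁶ J.
p = √(2mKE) = √(2 × 1.884 × 10⁻²⁸ × 2.948 × 10⁻¹⁶) = 3.333 × 10⁻²² kg·m/s.
λ = h/p = 6.626 × 10⁻³⁴ / 3.333 × 10⁻²² = 1.99 × 10⁻¹² m = 1990 fm.

λ = 1990 fm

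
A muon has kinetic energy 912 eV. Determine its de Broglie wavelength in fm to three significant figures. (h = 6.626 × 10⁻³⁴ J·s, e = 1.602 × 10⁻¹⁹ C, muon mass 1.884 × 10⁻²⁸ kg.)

KE = 912 eV = 1.461 × 10⁻¹⁶ J.
p = √(2mKE) = √(2 × 1.884 × 10⁻²⁸ × 1.461 × 10⁻¹⁶) = 2.346 × 10⁻²² kg·m/s.
λ = h/p = 6.626 × 10⁻³⁴ / 2.346 × 10⁻²² = 2.82 × 10⁻¹² m = 2820 fm.

λ = 2820 fm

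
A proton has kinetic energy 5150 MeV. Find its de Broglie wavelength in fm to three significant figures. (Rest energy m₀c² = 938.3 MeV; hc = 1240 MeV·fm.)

Total energy E = KE + m₀c² = 5150 + 938.3 = 6088.3 MeV.
(pc)² = E² − (m₀c²)² = (6088.3)² − (938.3)² = 3.619 × 10⁷ MeV², so pc = 6016 MeV.
λ = hc/(pc) = 1240 MeV·fm / 6016 MeV = 0.206 fm.

λ = 0.206 fm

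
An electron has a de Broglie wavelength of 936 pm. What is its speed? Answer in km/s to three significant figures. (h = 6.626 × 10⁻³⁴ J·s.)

v = 777 km/s

p = h/λ = 6.626 × 10⁻³⁴ / 9.360 × 10⁻¹⁰ = 7.079 × 10⁻²⁵ kg·m/s.
v = p/m = 7.079 × 10⁻²⁵ / 9.109 × 10⁻³¹ = 7.77 × 10⁵ m/s = 777 km/s.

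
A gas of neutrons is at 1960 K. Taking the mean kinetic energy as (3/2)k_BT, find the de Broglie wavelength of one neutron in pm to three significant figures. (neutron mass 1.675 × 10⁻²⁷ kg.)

KE = (3/2)k_BT = 1.5 × 1.381 × 10⁻²³ × 1960 = 4.060 × 10⁻²⁰ J.
p = √(2mKE) = √(2 × 1.675 × 10⁻²⁷ × 4.060 × 10⁻²⁰) = 1.166 × 10⁻²³ kg·m/s.
λ = h/p = 5.68 × 10⁻¹¹ m = 56.8 pm.

λ = 56.8 pm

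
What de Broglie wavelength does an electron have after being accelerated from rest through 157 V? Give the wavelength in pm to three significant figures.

KE = eV = 1.602 × 10⁻¹⁹ × 157.0 = 2.515 × 10⁻¹⁷ J.
p = √(2mKE) = √(2 × 9.109 × 10⁻³¹ × 2.515 × 10⁻¹⁷) = 6.769 × 10⁻²⁴ kg·m/s.
λ = h/p = 6.626 × 10⁻³⁴ / 6.769 × 10⁻²⁴ = 9.79 × 10⁻¹¹ m = 97.9 pm.

λ = 97.9 pm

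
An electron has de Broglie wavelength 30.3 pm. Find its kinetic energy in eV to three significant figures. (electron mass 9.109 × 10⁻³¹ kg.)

KE = 1640 eV

p = h/λ = 6.626 × 10⁻³⁴ / 3.030 × 10⁻¹¹ = 2.187 × 10⁻²³ kg·m/s.
KE = p²/(2m) = (2.187 × 10⁻²³)² / (2 × 9.109 × 10⁻³¹) = 2.625 × 10⁻¹⁶ J = 1640 eV.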